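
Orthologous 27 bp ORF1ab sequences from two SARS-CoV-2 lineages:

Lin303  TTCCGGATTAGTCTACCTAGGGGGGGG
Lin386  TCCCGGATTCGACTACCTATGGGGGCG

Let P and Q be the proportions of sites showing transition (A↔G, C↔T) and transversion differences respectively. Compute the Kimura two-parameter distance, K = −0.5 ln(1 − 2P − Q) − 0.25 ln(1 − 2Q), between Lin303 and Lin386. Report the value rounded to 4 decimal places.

0.2135

Differing sites — 2:T/C (Ti); 10:A/C (Tv); 12:T/A (Tv); 20:G/T (Tv); 26:G/C (Tv).
Of the 5 differences, 1 transition and 4 transversions over 27 sites: P = 1/27 = 0.037037, Q = 4/27 = 0.148148.
d = −0.5·ln(0.777778) − 0.25·ln(0.703704) = −0.5·(-0.251314) − 0.25·(-0.351397) = 0.2135.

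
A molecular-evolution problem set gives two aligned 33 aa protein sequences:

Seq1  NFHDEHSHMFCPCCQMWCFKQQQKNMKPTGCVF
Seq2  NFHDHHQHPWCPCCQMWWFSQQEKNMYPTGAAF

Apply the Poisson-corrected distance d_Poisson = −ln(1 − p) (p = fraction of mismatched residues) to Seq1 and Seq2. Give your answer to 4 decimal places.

Mismatches occur at site 5 (E→H), site 7 (S→Q), site 9 (M→P), site 10 (F→W), site 18 (C→W), site 20 (K→S), site 23 (Q→E), site 27 (K→Y), site 31 (C→A), site 32 (V→A).
p = 10/33 = 0.303030.
d = −ln(1 − 0.303030) = −ln(0.696970) = 0.3610.

0.3610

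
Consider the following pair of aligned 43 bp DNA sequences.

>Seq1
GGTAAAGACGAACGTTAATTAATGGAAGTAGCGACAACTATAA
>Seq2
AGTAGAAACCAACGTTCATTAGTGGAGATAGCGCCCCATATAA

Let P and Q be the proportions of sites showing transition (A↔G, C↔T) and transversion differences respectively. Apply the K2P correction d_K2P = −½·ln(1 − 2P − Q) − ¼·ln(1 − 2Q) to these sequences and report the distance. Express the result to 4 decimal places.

The sequences differ at positions 1 (G/A, transition), 5 (A/G, transition), 7 (G/A, transition), 10 (G/C, transversion), 17 (A/C, transversion), 22 (A/G, transition), 27 (A/G, transition), 28 (G/A, transition), 34 (A/C, transversion), 36 (A/C, transversion), 37 (A/C, transversion), 38 (C/A, transversion).
Of the 12 differences, 6 transitions and 6 transversions over 43 sites: P = 6/43 = 0.139535, Q = 6/43 = 0.139535.
d = −0.5·ln(0.581395) − 0.25·ln(0.720930) = −0.5·(-0.542325) − 0.25·(-0.327213) = 0.3530.

0.3530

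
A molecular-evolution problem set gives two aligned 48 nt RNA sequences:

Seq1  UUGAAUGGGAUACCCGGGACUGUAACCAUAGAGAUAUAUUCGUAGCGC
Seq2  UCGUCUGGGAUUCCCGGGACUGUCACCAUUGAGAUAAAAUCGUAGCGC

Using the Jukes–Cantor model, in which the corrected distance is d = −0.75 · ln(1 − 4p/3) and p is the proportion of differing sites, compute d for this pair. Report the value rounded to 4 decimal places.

Differing sites — 2:U/C; 4:A/U; 5:A/C; 12:A/U; 24:A/C; 30:A/U; 37:U/A; 39:U/A.
p = 8/48 = 0.166667.
d = −0.75 · ln(1 − (4/3)·0.166667) = −0.75 · ln(0.777777) = −0.75 · (-0.251315) = 0.1885.

0.1885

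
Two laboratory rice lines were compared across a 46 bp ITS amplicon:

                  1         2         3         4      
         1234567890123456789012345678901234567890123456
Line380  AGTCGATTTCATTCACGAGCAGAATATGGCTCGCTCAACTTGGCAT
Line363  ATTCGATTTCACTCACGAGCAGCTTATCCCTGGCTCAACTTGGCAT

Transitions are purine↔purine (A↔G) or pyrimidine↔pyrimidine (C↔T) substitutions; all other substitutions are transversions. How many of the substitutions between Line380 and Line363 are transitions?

1

Differing sites — 2:G/T (Tv); 12:T/C (Ti); 23:A/C (Tv); 24:A/T (Tv); 28:G/C (Tv); 29:G/C (Tv); 32:C/G (Tv).
Of the 7 differences, 1 transition and 6 transversions, so the answer is 1.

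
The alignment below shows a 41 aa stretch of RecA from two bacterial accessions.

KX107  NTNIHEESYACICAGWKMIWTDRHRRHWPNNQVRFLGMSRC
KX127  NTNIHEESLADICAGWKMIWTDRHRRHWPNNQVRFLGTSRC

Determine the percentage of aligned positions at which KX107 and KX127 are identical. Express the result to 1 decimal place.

The sequences differ at positions 9 (Y/L), 11 (C/D), 38 (M/T).
38 of the 41 sites match, so the percent identity is 38/41 × 100 = 92.7%.

92.7%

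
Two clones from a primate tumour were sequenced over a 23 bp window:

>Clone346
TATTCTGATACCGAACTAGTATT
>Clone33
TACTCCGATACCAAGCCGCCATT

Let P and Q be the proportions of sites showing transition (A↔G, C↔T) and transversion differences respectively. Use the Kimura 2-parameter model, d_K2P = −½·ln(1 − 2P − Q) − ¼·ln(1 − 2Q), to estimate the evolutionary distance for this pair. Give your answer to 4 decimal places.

Mismatches occur at site 3 (T→C, transition), site 6 (T→C, transition), site 13 (G→A, transition), site 15 (A→G, transition), site 17 (T→C, transition), site 18 (A→G, transition), site 19 (G→C, transversion), site 20 (T→C, transition).
Of the 8 differences, 7 transitions and 1 transversion over 23 sites: P = 7/23 = 0.304348, Q = 1/23 = 0.043478.
d = −0.5·ln(0.347826) − 0.25·ln(0.913044) = −0.5·(-1.056053) − 0.25·(-0.090971) = 0.5508.

0.5508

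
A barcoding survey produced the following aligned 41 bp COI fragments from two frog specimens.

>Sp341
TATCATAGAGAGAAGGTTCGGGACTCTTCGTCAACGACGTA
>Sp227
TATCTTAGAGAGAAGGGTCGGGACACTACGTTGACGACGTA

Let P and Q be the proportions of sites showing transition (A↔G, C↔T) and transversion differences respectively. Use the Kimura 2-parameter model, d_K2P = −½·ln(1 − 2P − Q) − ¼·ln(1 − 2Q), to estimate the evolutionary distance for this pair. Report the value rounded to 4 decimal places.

Differing sites — 5:A/T (Tv); 17:T/G (Tv); 25:T/A (Tv); 28:T/A (Tv); 32:C/T (Ti); 33:A/G (Ti).
Of the 6 differences, 2 transitions and 4 transversions over 41 sites: P = 2/41 = 0.048780, Q = 4/41 = 0.097561.
d = −0.5·ln(0.804879) − 0.25·ln(0.804878) = −0.5·(-0.217063) − 0.25·(-0.217065) = 0.1628.

0.1628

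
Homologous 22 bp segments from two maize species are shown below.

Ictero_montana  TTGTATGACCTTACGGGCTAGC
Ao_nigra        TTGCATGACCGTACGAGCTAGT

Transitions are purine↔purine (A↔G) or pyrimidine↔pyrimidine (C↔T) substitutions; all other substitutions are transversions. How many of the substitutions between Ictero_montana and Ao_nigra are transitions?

The sequences differ at positions 4 (T/C, transition), 11 (T/G, transversion), 16 (G/A, transition), 22 (C/T, transition).
Of the 4 differences, 3 transitions and 1 transversion, so the answer is 3.

3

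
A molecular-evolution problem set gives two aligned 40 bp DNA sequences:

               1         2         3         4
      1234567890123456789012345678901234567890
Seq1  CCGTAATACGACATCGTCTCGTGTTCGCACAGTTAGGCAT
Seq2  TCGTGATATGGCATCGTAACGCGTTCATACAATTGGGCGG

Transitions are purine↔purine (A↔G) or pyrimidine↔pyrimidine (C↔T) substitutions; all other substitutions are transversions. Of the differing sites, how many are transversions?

3

Mismatches occur at site 1 (C/T, transition), site 5 (A/G, transition), site 9 (C/T, transition), site 11 (A/G, transition), site 18 (C/A, transversion), site 19 (T/A, transversion), site 22 (T/C, transition), site 27 (G/A, transition), site 28 (C/T, transition), site 32 (G/A, transition), site 35 (A/G, transition), site 39 (A/G, transition), site 40 (T/G, transversion).
Of the 13 differences, 10 transitions and 3 transversions, so the answer is 3.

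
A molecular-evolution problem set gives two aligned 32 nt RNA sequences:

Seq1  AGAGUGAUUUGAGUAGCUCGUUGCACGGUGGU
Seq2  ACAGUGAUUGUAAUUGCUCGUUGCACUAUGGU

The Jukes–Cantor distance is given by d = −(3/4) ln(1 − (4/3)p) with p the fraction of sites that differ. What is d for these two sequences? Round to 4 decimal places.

0.2586

Differing sites — 2:G/C; 10:U/G; 11:G/U; 13:G/A; 15:A/U; 27:G/U; 28:G/A.
p = 7/32 = 0.218750.
d = −0.75 · ln(1 − (4/3)·0.218750) = −0.75 · ln(0.708333) = −0.75 · (-0.344841) = 0.2586.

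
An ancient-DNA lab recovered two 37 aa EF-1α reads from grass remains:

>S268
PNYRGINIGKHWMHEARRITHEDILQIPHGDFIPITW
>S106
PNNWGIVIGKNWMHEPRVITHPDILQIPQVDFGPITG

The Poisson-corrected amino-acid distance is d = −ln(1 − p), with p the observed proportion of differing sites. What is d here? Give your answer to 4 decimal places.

0.3528

The sequences differ at positions 3 (Y/N), 4 (R/W), 7 (N/V), 11 (H/N), 16 (A/P), 18 (R/V), 22 (E/P), 29 (H/Q), 30 (G/V), 33 (I/G), 37 (W/G).
p = 11/37 = 0.297297.
d = −ln(1 − 0.297297) = −ln(0.702703) = 0.3528.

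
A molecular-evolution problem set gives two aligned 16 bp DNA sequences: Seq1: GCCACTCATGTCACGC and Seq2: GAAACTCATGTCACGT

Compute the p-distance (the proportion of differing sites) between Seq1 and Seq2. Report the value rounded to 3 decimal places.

0.188

Differing sites — 2:C/A; 3:C/A; 16:C/T.
There are 3 differences over 16 sites, so p = 3/16 = 0.188.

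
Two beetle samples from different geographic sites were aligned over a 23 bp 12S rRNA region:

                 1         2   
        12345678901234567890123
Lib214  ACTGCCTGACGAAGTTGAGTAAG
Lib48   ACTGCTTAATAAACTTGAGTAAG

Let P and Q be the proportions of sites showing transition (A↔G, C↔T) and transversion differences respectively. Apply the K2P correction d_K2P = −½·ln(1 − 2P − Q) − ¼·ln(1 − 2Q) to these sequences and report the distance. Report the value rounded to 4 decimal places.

0.2710

The sequences differ at positions 6 (C/T, transition), 8 (G/A, transition), 10 (C/T, transition), 11 (G/A, transition), 14 (G/C, transversion).
Of the 5 differences, 4 transitions and 1 transversion over 23 sites: P = 4/23 = 0.173913, Q = 1/23 = 0.043478.
d = −0.5·ln(0.608696) − 0.25·ln(0.913044) = −0.5·(-0.496436) − 0.25·(-0.090971) = 0.2710.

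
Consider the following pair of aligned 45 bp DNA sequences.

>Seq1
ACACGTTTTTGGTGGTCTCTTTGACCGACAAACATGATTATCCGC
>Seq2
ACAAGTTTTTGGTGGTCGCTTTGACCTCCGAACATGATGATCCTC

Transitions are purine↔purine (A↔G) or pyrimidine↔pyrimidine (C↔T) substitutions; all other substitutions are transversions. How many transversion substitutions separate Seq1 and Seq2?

6

The sequences differ at positions 4 (C/A, transversion), 18 (T/G, transversion), 27 (G/T, transversion), 28 (A/C, transversion), 30 (A/G, transition), 39 (T/G, transversion), 44 (G/T, transversion).
Of the 7 differences, 1 transition and 6 transversions, so the answer is 6.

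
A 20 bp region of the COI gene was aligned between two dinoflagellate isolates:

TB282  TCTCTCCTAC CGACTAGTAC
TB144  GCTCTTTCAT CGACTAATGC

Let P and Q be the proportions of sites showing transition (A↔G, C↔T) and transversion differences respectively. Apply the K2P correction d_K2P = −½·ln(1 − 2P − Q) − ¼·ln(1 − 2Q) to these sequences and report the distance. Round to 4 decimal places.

The sequences differ at positions 1 (T/G, transversion), 6 (C/T, transition), 7 (C/T, transition), 8 (T/C, transition), 10 (C/T, transition), 17 (G/A, transition), 19 (A/G, transition).
Of the 7 differences, 6 transitions and 1 transversion over 20 sites: P = 6/20 = 0.300000, Q = 1/20 = 0.050000.
d = −0.5·ln(0.350000) − 0.25·ln(0.900000) = −0.5·(-1.049822) − 0.25·(-0.105361) = 0.5513.

0.5513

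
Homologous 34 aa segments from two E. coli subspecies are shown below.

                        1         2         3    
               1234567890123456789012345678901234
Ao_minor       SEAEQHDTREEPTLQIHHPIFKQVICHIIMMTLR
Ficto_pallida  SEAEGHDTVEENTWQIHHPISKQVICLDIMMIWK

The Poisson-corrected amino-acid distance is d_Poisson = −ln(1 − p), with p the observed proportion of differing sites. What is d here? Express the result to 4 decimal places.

The sequences differ at positions 5 (Q/G), 9 (R/V), 12 (P/N), 14 (L/W), 21 (F/S), 27 (H/L), 28 (I/D), 32 (T/I), 33 (L/W), 34 (R/K).
p = 10/34 = 0.294118.
d = −ln(1 − 0.294118) = −ln(0.705882) = 0.3483.

0.3483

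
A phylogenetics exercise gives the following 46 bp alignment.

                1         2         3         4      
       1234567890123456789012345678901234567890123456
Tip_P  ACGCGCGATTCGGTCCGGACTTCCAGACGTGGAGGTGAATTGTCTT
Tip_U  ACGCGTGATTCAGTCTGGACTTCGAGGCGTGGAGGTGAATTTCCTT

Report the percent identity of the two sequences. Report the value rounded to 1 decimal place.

The sequences differ at positions 6 (C/T), 12 (G/A), 16 (C/T), 24 (C/G), 27 (A/G), 42 (G/T), 43 (T/C).
39 of the 46 sites match, so the percent identity is 39/46 × 100 = 84.8%.

84.8%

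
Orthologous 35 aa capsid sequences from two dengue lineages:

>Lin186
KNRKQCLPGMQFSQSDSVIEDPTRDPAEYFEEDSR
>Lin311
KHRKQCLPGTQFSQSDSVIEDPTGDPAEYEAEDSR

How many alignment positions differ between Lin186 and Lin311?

Differing sites — 2:N/H; 10:M/T; 24:R/G; 30:F/E; 31:E/A.
That gives 5 mismatches out of 35 aligned sites, so the Hamming distance is 5.

5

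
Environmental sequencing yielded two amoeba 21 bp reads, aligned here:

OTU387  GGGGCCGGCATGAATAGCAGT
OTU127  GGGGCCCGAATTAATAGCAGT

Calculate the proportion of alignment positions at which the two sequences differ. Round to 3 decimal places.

Mismatches occur at site 7 (G/C), site 9 (C/A), site 12 (G/T).
There are 3 differences over 21 sites, so p = 3/21 = 0.143.

0.143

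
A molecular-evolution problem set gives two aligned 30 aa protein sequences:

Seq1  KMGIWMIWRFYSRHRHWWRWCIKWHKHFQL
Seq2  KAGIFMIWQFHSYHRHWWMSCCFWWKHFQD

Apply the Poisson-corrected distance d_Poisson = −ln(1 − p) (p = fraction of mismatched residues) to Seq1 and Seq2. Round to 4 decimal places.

0.4568

Mismatches occur at site 2 (M→A), site 5 (W→F), site 9 (R→Q), site 11 (Y→H), site 13 (R→Y), site 19 (R→M), site 20 (W→S), site 22 (I→C), site 23 (K→F), site 25 (H→W), site 30 (L→D).
p = 11/30 = 0.366667.
d = −ln(1 − 0.366667) = −ln(0.633333) = 0.4568.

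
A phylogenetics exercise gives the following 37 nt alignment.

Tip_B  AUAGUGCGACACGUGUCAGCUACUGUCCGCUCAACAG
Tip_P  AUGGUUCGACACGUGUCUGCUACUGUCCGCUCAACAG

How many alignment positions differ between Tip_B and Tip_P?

Mismatches occur at site 3 (A→G), site 6 (G→U), site 18 (A→U).
That gives 3 mismatches out of 37 aligned sites, so the Hamming distance is 3.

3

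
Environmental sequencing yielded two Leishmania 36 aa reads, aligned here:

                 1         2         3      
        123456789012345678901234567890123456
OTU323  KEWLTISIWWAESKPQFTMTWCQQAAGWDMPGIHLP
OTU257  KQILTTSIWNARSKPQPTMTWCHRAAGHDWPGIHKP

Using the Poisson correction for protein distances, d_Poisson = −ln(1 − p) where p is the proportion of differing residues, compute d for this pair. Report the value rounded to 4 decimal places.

0.3646

Differing sites — 2:E/Q; 3:W/I; 6:I/T; 10:W/N; 12:E/R; 17:F/P; 23:Q/H; 24:Q/R; 28:W/H; 30:M/W; 35:L/K.
p = 11/36 = 0.305556.
d = −ln(1 − 0.305556) = −ln(0.694444) = 0.3646.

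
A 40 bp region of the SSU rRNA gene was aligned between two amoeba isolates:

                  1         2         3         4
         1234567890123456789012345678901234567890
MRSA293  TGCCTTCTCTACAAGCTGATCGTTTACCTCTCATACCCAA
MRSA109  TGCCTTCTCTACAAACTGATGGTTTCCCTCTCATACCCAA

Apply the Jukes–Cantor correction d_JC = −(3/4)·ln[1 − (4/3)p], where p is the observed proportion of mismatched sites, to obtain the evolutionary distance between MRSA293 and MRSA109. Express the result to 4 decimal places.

The sequences differ at positions 15 (G/A), 21 (C/G), 26 (A/C).
p = 3/40 = 0.075000.
d = −0.75 · ln(1 − (4/3)·0.075000) = −0.75 · ln(0.900000) = −0.75 · (-0.105361) = 0.0790.

0.0790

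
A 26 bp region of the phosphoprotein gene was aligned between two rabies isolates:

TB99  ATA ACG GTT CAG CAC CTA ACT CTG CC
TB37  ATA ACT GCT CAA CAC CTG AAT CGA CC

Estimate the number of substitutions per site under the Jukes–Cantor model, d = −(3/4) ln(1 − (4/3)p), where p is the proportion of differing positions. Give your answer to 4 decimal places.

Mismatches occur at site 6 (G/T), site 8 (T/C), site 12 (G/A), site 18 (A/G), site 20 (C/A), site 23 (T/G), site 24 (G/A).
p = 7/26 = 0.269231.
d = −0.75 · ln(1 − (4/3)·0.269231) = −0.75 · ln(0.641025) = −0.75 · (-0.444687) = 0.3335.

0.3335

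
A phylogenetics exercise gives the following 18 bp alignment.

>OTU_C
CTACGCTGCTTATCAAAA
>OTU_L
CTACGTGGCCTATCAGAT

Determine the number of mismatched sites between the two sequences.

Mismatches occur at site 6 (C→T), site 7 (T→G), site 10 (T→C), site 16 (A→G), site 18 (A→T).
That gives 5 mismatches out of 18 aligned sites, so the Hamming distance is 5.

5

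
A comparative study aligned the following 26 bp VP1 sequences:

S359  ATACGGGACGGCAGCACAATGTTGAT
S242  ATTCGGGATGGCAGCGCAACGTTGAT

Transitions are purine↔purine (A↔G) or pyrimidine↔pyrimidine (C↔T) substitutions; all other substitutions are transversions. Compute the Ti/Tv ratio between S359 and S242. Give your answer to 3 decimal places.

The sequences differ at positions 3 (A/T, transversion), 9 (C/T, transition), 16 (A/G, transition), 20 (T/C, transition).
Of the 4 differences, 3 transitions and 1 transversion, so Ti/Tv = 3/1 = 3.000.

3.000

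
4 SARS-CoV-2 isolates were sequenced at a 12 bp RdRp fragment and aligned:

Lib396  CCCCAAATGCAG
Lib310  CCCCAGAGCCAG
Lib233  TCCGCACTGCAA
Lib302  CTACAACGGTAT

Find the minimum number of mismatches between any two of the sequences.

3

Pairwise Hamming distances:
  Lib396 vs Lib310: 3
  Lib396 vs Lib233: 5
  Lib396 vs Lib302: 6
  Lib310 vs Lib233: 8
  Lib310 vs Lib302: 7
  Lib233 vs Lib302: 8
The smallest is 3, between Lib396 and Lib310.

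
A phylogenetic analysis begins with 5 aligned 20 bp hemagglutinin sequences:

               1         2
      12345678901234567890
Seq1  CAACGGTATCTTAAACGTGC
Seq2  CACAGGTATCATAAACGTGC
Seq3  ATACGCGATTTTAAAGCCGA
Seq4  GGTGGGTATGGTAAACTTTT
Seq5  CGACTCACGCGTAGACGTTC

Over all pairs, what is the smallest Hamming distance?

3

Pairwise Hamming distances:
  Seq1 vs Seq2: 3
  Seq1 vs Seq3: 9
  Seq1 vs Seq4: 9
  Seq1 vs Seq5: 9
  Seq2 vs Seq3: 12
  Seq2 vs Seq4: 9
  Seq2 vs Seq5: 11
  Seq3 vs Seq4: 13
  Seq3 vs Seq5: 14
  Seq4 vs Seq5: 12
The smallest is 3, between Seq1 and Seq2.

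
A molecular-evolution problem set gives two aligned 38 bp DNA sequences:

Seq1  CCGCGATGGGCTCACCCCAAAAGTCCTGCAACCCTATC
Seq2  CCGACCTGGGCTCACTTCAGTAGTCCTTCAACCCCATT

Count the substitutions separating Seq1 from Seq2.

The sequences differ at positions 4 (C/A), 5 (G/C), 6 (A/C), 16 (C/T), 17 (C/T), 20 (A/G), 21 (A/T), 28 (G/T), 35 (T/C), 38 (C/T).
That gives 10 mismatches out of 38 aligned sites, so the Hamming distance is 10.

10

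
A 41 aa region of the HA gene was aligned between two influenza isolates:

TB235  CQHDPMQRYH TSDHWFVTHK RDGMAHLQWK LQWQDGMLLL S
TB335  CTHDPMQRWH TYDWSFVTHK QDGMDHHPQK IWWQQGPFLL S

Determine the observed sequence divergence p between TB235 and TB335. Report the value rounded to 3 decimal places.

0.366

The sequences differ at positions 2 (Q/T), 9 (Y/W), 12 (S/Y), 14 (H/W), 15 (W/S), 21 (R/Q), 25 (A/D), 27 (L/H), 28 (Q/P), 29 (W/Q), 31 (L/I), 32 (Q/W), 35 (D/Q), 37 (M/P), 38 (L/F).
There are 15 differences over 41 sites, so p = 15/41 = 0.366.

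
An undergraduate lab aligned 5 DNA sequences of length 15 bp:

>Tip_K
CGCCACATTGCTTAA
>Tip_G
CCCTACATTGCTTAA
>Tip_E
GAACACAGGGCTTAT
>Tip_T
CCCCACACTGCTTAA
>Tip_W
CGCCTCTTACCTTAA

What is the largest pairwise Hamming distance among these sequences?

9

Pairwise Hamming distances:
  Tip_K vs Tip_G: 2
  Tip_K vs Tip_E: 6
  Tip_K vs Tip_T: 2
  Tip_K vs Tip_W: 4
  Tip_G vs Tip_E: 7
  Tip_G vs Tip_T: 2
  Tip_G vs Tip_W: 6
  Tip_E vs Tip_T: 6
  Tip_E vs Tip_W: 9
  Tip_T vs Tip_W: 6
The largest is 9, between Tip_E and Tip_W.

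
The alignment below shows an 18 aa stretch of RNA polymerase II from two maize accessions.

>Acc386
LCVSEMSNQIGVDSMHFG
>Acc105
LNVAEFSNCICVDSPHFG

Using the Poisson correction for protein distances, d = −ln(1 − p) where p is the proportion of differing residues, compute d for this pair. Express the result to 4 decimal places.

0.4055

Mismatches occur at site 2 (C→N), site 4 (S→A), site 6 (M→F), site 9 (Q→C), site 11 (G→C), site 15 (M→P).
p = 6/18 = 0.333333.
d = −ln(1 − 0.333333) = −ln(0.666667) = 0.4055.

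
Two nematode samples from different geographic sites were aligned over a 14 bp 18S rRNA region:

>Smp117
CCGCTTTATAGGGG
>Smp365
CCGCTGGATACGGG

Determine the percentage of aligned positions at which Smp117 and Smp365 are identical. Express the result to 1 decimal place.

Mismatches occur at site 6 (T/G), site 7 (T/G), site 11 (G/C).
11 of the 14 sites match, so the percent identity is 11/14 × 100 = 78.6%.

78.6%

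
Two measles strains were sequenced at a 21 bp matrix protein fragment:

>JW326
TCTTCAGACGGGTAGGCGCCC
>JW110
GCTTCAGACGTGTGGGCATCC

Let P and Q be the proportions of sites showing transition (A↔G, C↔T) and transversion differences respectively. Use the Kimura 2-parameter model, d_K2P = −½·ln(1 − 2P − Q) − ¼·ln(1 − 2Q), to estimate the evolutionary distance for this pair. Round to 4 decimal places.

0.2926

Differing sites — 1:T/G (Tv); 11:G/T (Tv); 14:A/G (Ti); 18:G/A (Ti); 19:C/T (Ti).
Of the 5 differences, 3 transitions and 2 transversions over 21 sites: P = 3/21 = 0.142857, Q = 2/21 = 0.095238.
d = −0.5·ln(0.619048) − 0.25·ln(0.809524) = −0.5·(-0.479572) − 0.25·(-0.211309) = 0.2926.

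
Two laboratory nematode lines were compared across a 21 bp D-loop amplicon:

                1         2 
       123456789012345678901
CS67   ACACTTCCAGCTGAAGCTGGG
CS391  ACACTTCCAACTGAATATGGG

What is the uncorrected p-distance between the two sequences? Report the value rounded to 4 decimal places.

0.1429

Mismatches occur at site 10 (G→A), site 16 (G→T), site 17 (C→A).
There are 3 differences over 21 sites, so p = 3/21 = 0.1429.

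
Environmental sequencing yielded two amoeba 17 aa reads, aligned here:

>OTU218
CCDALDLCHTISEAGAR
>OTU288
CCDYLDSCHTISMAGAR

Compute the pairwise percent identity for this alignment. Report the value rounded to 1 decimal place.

82.4%

The sequences differ at positions 4 (A/Y), 7 (L/S), 13 (E/M).
14 of the 17 sites match, so the percent identity is 14/17 × 100 = 82.4%.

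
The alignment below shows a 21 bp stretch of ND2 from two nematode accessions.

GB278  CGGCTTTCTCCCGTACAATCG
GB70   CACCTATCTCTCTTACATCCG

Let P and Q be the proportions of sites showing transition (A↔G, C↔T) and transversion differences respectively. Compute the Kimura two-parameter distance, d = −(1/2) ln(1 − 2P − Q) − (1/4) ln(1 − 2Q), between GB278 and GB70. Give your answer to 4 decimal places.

0.4432

The sequences differ at positions 2 (G/A, transition), 3 (G/C, transversion), 6 (T/A, transversion), 11 (C/T, transition), 13 (G/T, transversion), 18 (A/T, transversion), 19 (T/C, transition).
Of the 7 differences, 3 transitions and 4 transversions over 21 sites: P = 3/21 = 0.142857, Q = 4/21 = 0.190476.
d = −0.5·ln(0.523810) − 0.25·ln(0.619048) = −0.5·(-0.646626) − 0.25·(-0.479572) = 0.4432.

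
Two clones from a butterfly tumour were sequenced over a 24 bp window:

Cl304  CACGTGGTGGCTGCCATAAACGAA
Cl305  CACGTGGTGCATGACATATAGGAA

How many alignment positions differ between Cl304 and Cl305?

5

Mismatches occur at site 10 (G/C), site 11 (C/A), site 14 (C/A), site 19 (A/T), site 21 (C/G).
That gives 5 mismatches out of 24 aligned sites, so the Hamming distance is 5.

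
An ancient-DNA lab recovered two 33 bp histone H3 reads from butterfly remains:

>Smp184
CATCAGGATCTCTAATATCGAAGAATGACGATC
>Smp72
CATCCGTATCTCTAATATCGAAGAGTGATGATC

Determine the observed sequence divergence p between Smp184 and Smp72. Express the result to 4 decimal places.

Differing sites — 5:A/C; 7:G/T; 25:A/G; 29:C/T.
There are 4 differences over 33 sites, so p = 4/33 = 0.1212.

0.1212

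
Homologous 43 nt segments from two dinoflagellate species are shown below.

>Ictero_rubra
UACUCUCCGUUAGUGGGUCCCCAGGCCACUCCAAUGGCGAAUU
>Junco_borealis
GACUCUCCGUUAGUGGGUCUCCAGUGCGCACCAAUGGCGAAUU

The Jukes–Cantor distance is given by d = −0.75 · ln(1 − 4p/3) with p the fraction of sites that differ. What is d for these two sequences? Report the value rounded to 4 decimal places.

0.1544

The sequences differ at positions 1 (U/G), 20 (C/U), 25 (G/U), 26 (C/G), 28 (A/G), 30 (U/A).
p = 6/43 = 0.139535.
d = −0.75 · ln(1 − (4/3)·0.139535) = −0.75 · ln(0.813953) = −0.75 · (-0.205853) = 0.1544.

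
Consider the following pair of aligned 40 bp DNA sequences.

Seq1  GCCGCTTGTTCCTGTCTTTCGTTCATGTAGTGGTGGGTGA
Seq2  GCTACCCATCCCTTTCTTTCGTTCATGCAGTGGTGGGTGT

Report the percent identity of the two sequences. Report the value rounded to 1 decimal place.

77.5%

Mismatches occur at site 3 (C→T), site 4 (G→A), site 6 (T→C), site 7 (T→C), site 8 (G→A), site 10 (T→C), site 14 (G→T), site 28 (T→C), site 40 (A→T).
31 of the 40 sites match, so the percent identity is 31/40 × 100 = 77.5%.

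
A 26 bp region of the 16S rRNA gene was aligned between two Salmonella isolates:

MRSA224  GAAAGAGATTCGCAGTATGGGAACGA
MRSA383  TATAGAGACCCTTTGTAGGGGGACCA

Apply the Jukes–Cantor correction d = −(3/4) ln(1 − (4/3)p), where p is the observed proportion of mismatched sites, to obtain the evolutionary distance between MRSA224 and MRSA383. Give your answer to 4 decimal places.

The sequences differ at positions 1 (G/T), 3 (A/T), 9 (T/C), 10 (T/C), 12 (G/T), 13 (C/T), 14 (A/T), 18 (T/G), 22 (A/G), 25 (G/C).
p = 10/26 = 0.384615.
d = −0.75 · ln(1 − (4/3)·0.384615) = −0.75 · ln(0.487180) = −0.75 · (-0.719122) = 0.5393.

0.5393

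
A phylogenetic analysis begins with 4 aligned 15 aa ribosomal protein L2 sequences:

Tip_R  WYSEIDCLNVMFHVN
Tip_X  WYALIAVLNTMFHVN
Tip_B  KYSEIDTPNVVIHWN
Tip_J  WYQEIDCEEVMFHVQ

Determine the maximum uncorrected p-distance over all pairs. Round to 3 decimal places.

0.667

Pairwise Hamming distances:
  Tip_R vs Tip_X: 5
  Tip_R vs Tip_B: 6
  Tip_R vs Tip_J: 4
  Tip_X vs Tip_B: 10
  Tip_X vs Tip_J: 8
  Tip_B vs Tip_J: 9
The largest is 10 mismatches, between Tip_X and Tip_B; p = 10/15 = 0.667.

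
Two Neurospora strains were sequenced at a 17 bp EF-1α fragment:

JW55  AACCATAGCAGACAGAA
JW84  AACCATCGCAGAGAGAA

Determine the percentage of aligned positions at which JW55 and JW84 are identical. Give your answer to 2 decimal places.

The sequences differ at positions 7 (A/C), 13 (C/G).
15 of the 17 sites match, so the percent identity is 15/17 × 100 = 88.24%.

88.24%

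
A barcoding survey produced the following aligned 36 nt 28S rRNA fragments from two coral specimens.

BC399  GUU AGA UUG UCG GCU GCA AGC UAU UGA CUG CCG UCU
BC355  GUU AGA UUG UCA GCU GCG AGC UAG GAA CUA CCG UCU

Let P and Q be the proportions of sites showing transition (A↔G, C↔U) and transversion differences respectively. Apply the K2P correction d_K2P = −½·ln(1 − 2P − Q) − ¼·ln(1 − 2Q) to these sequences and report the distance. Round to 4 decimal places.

The sequences differ at positions 12 (G/A, transition), 18 (A/G, transition), 24 (U/G, transversion), 25 (U/G, transversion), 26 (G/A, transition), 30 (G/A, transition).
Of the 6 differences, 4 transitions and 2 transversions over 36 sites: P = 4/36 = 0.111111, Q = 2/36 = 0.055556.
d = −0.5·ln(0.722222) − 0.25·ln(0.888888) = −0.5·(-0.325423) − 0.25·(-0.117784) = 0.1922.

0.1922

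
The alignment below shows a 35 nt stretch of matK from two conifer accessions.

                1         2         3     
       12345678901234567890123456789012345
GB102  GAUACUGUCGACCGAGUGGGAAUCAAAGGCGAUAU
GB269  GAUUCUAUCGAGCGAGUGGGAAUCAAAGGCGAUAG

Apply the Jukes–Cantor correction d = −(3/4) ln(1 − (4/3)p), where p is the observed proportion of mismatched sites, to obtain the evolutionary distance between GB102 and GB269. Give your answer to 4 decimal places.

0.1240

Differing sites — 4:A/U; 7:G/A; 12:C/G; 35:U/G.
p = 4/35 = 0.114286.
d = −0.75 · ln(1 − (4/3)·0.114286) = −0.75 · ln(0.847619) = −0.75 · (-0.165324) = 0.1240.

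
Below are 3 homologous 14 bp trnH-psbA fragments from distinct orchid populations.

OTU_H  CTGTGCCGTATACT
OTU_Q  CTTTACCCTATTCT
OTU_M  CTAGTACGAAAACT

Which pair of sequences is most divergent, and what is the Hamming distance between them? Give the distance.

Pairwise Hamming distances:
  OTU_H vs OTU_Q: 4
  OTU_H vs OTU_M: 6
  OTU_Q vs OTU_M: 8
The largest is 8, between OTU_Q and OTU_M.

8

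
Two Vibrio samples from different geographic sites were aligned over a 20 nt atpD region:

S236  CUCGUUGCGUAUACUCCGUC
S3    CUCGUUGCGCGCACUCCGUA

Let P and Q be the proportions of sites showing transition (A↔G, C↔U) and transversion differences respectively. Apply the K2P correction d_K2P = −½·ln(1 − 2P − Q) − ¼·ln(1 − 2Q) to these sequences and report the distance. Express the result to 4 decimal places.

The sequences differ at positions 10 (U/C, transition), 11 (A/G, transition), 12 (U/C, transition), 20 (C/A, transversion).
Of the 4 differences, 3 transitions and 1 transversion over 20 sites: P = 3/20 = 0.150000, Q = 1/20 = 0.050000.
d = −0.5·ln(0.650000) − 0.25·ln(0.900000) = −0.5·(-0.430783) − 0.25·(-0.105361) = 0.2417.

0.2417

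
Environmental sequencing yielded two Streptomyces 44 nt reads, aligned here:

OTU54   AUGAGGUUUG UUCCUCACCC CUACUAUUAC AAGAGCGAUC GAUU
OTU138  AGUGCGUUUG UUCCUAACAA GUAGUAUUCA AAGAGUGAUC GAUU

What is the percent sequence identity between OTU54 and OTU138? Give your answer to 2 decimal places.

72.73%

Mismatches occur at site 2 (U↔G), site 3 (G↔U), site 4 (A↔G), site 5 (G↔C), site 16 (C↔A), site 19 (C↔A), site 20 (C↔A), site 21 (C↔G), site 24 (C↔G), site 29 (A↔C), site 30 (C↔A), site 36 (C↔U).
32 of the 44 sites match, so the percent identity is 32/44 × 100 = 72.73%.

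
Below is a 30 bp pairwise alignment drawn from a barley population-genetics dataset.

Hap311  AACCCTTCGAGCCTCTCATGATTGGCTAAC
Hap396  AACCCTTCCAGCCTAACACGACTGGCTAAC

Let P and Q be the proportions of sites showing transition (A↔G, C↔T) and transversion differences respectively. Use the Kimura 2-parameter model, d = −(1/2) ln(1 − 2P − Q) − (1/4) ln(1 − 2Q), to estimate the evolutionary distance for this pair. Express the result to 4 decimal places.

The sequences differ at positions 9 (G/C, transversion), 15 (C/A, transversion), 16 (T/A, transversion), 19 (T/C, transition), 22 (T/C, transition).
Of the 5 differences, 2 transitions and 3 transversions over 30 sites: P = 2/30 = 0.066667, Q = 3/30 = 0.100000.
d = −0.5·ln(0.766666) − 0.25·ln(0.800000) = −0.5·(-0.265704) − 0.25·(-0.223144) = 0.1886.

0.1886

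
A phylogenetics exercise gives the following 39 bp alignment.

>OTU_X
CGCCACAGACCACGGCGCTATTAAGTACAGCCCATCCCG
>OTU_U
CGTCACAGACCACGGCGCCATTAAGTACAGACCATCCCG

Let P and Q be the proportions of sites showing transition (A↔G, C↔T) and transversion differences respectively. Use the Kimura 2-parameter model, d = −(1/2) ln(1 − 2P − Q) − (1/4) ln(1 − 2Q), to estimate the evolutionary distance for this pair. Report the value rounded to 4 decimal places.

0.0818

Mismatches occur at site 3 (C→T, transition), site 19 (T→C, transition), site 31 (C→A, transversion).
Of the 3 differences, 2 transitions and 1 transversion over 39 sites: P = 2/39 = 0.051282, Q = 1/39 = 0.025641.
d = −0.5·ln(0.871795) − 0.25·ln(0.948718) = −0.5·(-0.137201) − 0.25·(-0.052644) = 0.0818.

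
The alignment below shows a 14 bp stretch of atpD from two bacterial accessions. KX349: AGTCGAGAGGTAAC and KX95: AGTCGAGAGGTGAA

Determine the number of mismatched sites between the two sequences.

2

Mismatches occur at site 12 (A/G), site 14 (C/A).
That gives 2 mismatches out of 14 aligned sites, so the Hamming distance is 2.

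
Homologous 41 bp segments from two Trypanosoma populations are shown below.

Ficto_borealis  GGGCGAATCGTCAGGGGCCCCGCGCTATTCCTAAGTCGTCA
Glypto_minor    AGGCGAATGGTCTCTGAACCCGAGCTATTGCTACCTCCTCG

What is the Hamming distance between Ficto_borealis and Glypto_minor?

13

Mismatches occur at site 1 (G/A), site 9 (C/G), site 13 (A/T), site 14 (G/C), site 15 (G/T), site 17 (G/A), site 18 (C/A), site 23 (C/A), site 30 (C/G), site 34 (A/C), site 35 (G/C), site 38 (G/C), site 41 (A/G).
That gives 13 mismatches out of 41 aligned sites, so the Hamming distance is 13.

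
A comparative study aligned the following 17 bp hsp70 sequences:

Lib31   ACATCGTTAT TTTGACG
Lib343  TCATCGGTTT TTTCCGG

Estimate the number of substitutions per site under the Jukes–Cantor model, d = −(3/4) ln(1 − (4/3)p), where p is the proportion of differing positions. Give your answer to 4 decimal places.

Mismatches occur at site 1 (A→T), site 7 (T→G), site 9 (A→T), site 14 (G→C), site 15 (A→C), site 16 (C→G).
p = 6/17 = 0.352941.
d = −0.75 · ln(1 − (4/3)·0.352941) = −0.75 · ln(0.529412) = −0.75 · (-0.635988) = 0.4770.

0.4770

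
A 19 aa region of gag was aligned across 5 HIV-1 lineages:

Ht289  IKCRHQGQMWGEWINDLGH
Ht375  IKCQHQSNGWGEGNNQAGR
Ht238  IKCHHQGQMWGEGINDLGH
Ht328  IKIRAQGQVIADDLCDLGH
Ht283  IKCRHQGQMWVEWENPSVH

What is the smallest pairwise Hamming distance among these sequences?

2

Pairwise Hamming distances:
  Ht289 vs Ht375: 9
  Ht289 vs Ht238: 2
  Ht289 vs Ht328: 9
  Ht289 vs Ht283: 5
  Ht375 vs Ht238: 8
  Ht375 vs Ht328: 15
  Ht375 vs Ht283: 11
  Ht238 vs Ht328: 10
  Ht238 vs Ht283: 7
  Ht328 vs Ht283: 12
The smallest is 2, between Ht289 and Ht238.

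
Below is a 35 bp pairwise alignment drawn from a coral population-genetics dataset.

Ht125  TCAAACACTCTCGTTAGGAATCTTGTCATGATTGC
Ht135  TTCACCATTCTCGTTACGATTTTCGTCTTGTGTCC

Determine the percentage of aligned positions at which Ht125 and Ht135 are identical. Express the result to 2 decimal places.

65.71%

Differing sites — 2:C/T; 3:A/C; 5:A/C; 8:C/T; 17:G/C; 20:A/T; 22:C/T; 24:T/C; 28:A/T; 31:A/T; 32:T/G; 34:G/C.
23 of the 35 sites match, so the percent identity is 23/35 × 100 = 65.71%.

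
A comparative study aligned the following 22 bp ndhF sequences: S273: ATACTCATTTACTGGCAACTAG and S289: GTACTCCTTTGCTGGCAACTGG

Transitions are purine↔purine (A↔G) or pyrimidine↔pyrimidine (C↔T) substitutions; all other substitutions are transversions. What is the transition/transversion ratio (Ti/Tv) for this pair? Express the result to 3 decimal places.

3.000

The sequences differ at positions 1 (A/G, transition), 7 (A/C, transversion), 11 (A/G, transition), 21 (A/G, transition).
Of the 4 differences, 3 transitions and 1 transversion, so Ti/Tv = 3/1 = 3.000.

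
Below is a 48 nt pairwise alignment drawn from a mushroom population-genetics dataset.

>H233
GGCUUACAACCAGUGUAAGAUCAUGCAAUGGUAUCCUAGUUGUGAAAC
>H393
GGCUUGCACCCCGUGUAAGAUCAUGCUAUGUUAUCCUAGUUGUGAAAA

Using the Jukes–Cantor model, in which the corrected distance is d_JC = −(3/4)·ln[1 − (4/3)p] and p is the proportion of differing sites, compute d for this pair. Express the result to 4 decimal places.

0.1367

The sequences differ at positions 6 (A/G), 9 (A/C), 12 (A/C), 27 (A/U), 31 (G/U), 48 (C/A).
p = 6/48 = 0.125000.
d = −0.75 · ln(1 − (4/3)·0.125000) = −0.75 · ln(0.833333) = −0.75 · (-0.182322) = 0.1367.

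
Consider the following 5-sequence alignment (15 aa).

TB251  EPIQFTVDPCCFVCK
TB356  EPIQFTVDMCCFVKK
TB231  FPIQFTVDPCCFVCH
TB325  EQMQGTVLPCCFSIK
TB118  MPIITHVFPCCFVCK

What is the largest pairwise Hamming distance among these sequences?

Pairwise Hamming distances:
  TB251 vs TB356: 2
  TB251 vs TB231: 2
  TB251 vs TB325: 6
  TB251 vs TB118: 5
  TB356 vs TB231: 4
  TB356 vs TB325: 7
  TB356 vs TB118: 7
  TB231 vs TB325: 8
  TB231 vs TB118: 6
  TB325 vs TB118: 9
The largest is 9, between TB325 and TB118.

9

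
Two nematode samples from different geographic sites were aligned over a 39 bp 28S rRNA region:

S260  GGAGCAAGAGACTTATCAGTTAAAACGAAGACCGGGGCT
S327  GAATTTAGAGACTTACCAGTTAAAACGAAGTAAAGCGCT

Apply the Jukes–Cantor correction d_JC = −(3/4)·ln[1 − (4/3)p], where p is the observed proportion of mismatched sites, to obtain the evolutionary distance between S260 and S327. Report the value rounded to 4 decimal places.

The sequences differ at positions 2 (G/A), 4 (G/T), 5 (C/T), 6 (A/T), 16 (T/C), 31 (A/T), 32 (C/A), 33 (C/A), 34 (G/A), 36 (G/C).
p = 10/39 = 0.256410.
d = −0.75 · ln(1 − (4/3)·0.256410) = −0.75 · ln(0.658120) = −0.75 · (-0.418368) = 0.3138.

0.3138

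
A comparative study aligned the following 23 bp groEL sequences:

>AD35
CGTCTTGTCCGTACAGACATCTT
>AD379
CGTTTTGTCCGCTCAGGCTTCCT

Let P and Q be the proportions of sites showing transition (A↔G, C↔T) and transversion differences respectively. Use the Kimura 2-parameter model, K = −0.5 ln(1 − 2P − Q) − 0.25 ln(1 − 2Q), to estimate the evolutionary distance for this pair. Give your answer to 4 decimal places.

0.3330

Differing sites — 4:C/T (Ti); 12:T/C (Ti); 13:A/T (Tv); 17:A/G (Ti); 19:A/T (Tv); 22:T/C (Ti).
Of the 6 differences, 4 transitions and 2 transversions over 23 sites: P = 4/23 = 0.173913, Q = 2/23 = 0.086957.
d = −0.5·ln(0.565217) − 0.25·ln(0.826086) = −0.5·(-0.570546) − 0.25·(-0.191056) = 0.3330.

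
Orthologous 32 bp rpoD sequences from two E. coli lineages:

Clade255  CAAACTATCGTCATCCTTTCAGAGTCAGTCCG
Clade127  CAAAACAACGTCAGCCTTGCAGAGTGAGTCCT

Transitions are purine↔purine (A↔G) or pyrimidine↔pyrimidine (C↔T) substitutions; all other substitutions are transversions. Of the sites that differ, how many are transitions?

1

The sequences differ at positions 5 (C/A, transversion), 6 (T/C, transition), 8 (T/A, transversion), 14 (T/G, transversion), 19 (T/G, transversion), 26 (C/G, transversion), 32 (G/T, transversion).
Of the 7 differences, 1 transition and 6 transversions, so the answer is 1.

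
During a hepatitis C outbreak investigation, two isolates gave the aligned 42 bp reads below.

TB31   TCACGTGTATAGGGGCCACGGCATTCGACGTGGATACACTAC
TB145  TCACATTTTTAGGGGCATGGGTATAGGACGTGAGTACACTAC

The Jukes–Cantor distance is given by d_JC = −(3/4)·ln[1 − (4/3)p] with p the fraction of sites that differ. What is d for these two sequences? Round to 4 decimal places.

Differing sites — 5:G/A; 7:G/T; 9:A/T; 17:C/A; 18:A/T; 19:C/G; 22:C/T; 25:T/A; 26:C/G; 33:G/A; 34:A/G.
p = 11/42 = 0.261905.
d = −0.75 · ln(1 − (4/3)·0.261905) = −0.75 · ln(0.650793) = −0.75 · (-0.429564) = 0.3222.

0.3222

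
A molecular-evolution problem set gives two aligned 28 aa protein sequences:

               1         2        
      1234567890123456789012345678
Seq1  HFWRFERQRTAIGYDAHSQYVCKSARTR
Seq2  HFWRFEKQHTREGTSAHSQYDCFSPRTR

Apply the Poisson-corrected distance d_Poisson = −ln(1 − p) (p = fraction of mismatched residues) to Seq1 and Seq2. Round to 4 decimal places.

The sequences differ at positions 7 (R/K), 9 (R/H), 11 (A/R), 12 (I/E), 14 (Y/T), 15 (D/S), 21 (V/D), 23 (K/F), 25 (A/P).
p = 9/28 = 0.321429.
d = −ln(1 − 0.321429) = −ln(0.678571) = 0.3878.

0.3878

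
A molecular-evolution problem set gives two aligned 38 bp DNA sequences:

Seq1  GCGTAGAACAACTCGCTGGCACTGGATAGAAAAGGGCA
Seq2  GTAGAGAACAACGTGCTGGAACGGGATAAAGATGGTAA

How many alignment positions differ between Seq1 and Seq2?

The sequences differ at positions 2 (C/T), 3 (G/A), 4 (T/G), 13 (T/G), 14 (C/T), 20 (C/A), 23 (T/G), 29 (G/A), 31 (A/G), 33 (A/T), 36 (G/T), 37 (C/A).
That gives 12 mismatches out of 38 aligned sites, so the Hamming distance is 12.

12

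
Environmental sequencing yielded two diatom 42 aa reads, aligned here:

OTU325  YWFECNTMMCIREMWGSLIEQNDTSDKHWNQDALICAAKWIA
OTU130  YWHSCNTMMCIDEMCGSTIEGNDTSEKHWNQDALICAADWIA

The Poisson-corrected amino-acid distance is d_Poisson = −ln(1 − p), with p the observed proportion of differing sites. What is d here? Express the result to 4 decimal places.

Differing sites — 3:F/H; 4:E/S; 12:R/D; 15:W/C; 18:L/T; 21:Q/G; 26:D/E; 39:K/D.
p = 8/42 = 0.190476.
d = −ln(1 − 0.190476) = −ln(0.809524) = 0.2113.

0.2113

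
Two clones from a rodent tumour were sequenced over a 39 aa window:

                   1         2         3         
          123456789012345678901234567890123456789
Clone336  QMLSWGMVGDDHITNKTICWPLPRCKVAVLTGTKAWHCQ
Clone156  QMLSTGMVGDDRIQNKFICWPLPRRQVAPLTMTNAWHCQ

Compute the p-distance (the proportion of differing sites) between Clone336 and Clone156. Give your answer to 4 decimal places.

0.2308

Mismatches occur at site 5 (W/T), site 12 (H/R), site 14 (T/Q), site 17 (T/F), site 25 (C/R), site 26 (K/Q), site 29 (V/P), site 32 (G/M), site 34 (K/N).
There are 9 differences over 39 sites, so p = 9/39 = 0.2308.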